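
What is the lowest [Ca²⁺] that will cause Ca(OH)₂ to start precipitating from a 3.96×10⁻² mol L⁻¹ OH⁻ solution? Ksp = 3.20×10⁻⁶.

The threshold for precipitation is Q = Ksp.
Ca(OH)₂(s) ⇌ Ca²⁺(aq) + 2 OH⁻(aq)
Ksp = [Ca²⁺][OH⁻]^2 = [Ca²⁺](3.96×10⁻²)^2
[Ca²⁺] = 3.20×10⁻⁶ / (3.96×10⁻²)^2 = 2.04×10⁻³
[Ca²⁺] = 2.04×10⁻³ mol L⁻¹

2.04×10⁻³ M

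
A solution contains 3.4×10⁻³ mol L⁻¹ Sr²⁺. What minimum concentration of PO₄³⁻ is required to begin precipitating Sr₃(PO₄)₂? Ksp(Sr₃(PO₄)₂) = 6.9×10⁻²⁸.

1.3×10⁻¹⁰ M

A salt starts to precipitate once the ion product Q reaches its Ksp.
Sr₃(PO₄)₂(s) ⇌ 3 Sr²⁺(aq) + 2 PO₄³⁻(aq)
Ksp = [Sr²⁺]^3[PO₄³⁻]^2 = [PO₄³⁻]^2(3.4×10⁻³)^3
[PO₄³⁻]^2 = 6.9×10⁻²⁸ / (3.4×10⁻³)^3 = 1.8×10⁻²⁰
[PO₄³⁻] = 1.3×10⁻¹⁰ mol L⁻¹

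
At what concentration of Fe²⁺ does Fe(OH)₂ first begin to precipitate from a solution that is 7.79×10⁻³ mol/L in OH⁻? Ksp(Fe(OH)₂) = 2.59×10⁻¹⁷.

4.27×10⁻¹³ M

Precipitation of each salt begins when its ion product equals Ksp.
Fe(OH)₂(s) ⇌ Fe²⁺(aq) + 2 OH⁻(aq)
Ksp = [Fe²⁺][OH⁻]^2 = [Fe²⁺](7.79×10⁻³)^2
[Fe²⁺] = 2.59×10⁻¹⁷ / (7.79×10⁻³)^2 = 4.27×10⁻¹³
[Fe²⁺] = 4.27×10⁻¹³ mol/L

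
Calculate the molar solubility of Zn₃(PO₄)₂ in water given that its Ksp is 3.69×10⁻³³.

1.28×10⁻⁷ M

Zn₃(PO₄)₂(s) ⇌ 3 Zn²⁺(aq) + 2 PO₄³⁻(aq)
Call the molar solubility s, so that [Zn²⁺] = 3s and [PO₄³⁻] = 2s.
Ksp = [Zn²⁺]^3[PO₄³⁻]^2 = (3s)^3 · (2s)^2 = 108s^5
108s^5 = 3.69×10⁻³³  ⇒  s^5 = 3.42×10⁻³⁵
s = 1.28×10⁻⁷ mol L⁻¹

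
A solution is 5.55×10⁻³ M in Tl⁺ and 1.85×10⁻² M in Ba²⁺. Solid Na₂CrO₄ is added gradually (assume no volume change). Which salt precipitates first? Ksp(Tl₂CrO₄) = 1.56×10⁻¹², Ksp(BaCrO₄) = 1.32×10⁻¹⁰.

BaCrO₄

A salt starts to precipitate once the ion product Q reaches its Ksp.
For Tl₂CrO₄: [CrO₄²⁻] = (Ksp/[Tl⁺]^2) = 5.06×10⁻⁸ M
For BaCrO₄: [CrO₄²⁻] = (Ksp/[Ba²⁺]) = 7.14×10⁻⁹ M
Since BaCrO₄ needs less CrO₄²⁻ to reach saturation, it precipitates first.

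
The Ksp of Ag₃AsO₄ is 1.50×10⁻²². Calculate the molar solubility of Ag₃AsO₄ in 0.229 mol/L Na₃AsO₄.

2.89×10⁻⁸ M

Ag₃AsO₄(s) ⇌ 3 Ag⁺(aq) + AsO₄³⁻(aq)
With AsO₄³⁻ already at 0.229 mol/L and s small, take [AsO₄³⁻] ≈ 0.229 mol/L and [Ag⁺] = 3s.
Ksp = [Ag⁺]^3[AsO₄³⁻] = (3s)^3(0.229)
(3s)^3 = 1.50×10⁻²² / (0.229) = 6.55×10⁻²²
s = 2.89×10⁻⁸ mol/L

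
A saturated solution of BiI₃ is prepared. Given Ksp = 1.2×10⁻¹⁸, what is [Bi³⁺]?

1.5×10⁻⁵ M

BiI₃(s) ⇌ Bi³⁺(aq) + 3 I⁻(aq)
For each mole of BiI₃ that dissolves per liter, [Bi³⁺] = s and [I⁻] = 3s; let s denote this solubility.
Ksp = [Bi³⁺][I⁻]^3 = s · (3s)^3 = 27s^4 = 1.2×10⁻¹⁸
s = 1.5×10⁻⁵ mol L⁻¹
[Bi³⁺] = s = 1.5×10⁻⁵ mol L⁻¹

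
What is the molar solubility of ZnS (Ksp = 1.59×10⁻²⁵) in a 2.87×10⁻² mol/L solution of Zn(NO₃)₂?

ZnS(s) ⇌ Zn²⁺(aq) + S²⁻(aq)
With Zn²⁺ already at 2.87×10⁻² mol/L and s small, take [Zn²⁺] ≈ 2.87×10⁻² mol/L and [S²⁻] = s.
Ksp = [Zn²⁺][S²⁻] = (2.87×10⁻²)s
s = 1.59×10⁻²⁵ / (2.87×10⁻²) = 5.54×10⁻²⁴
s = 5.54×10⁻²⁴ mol/L

5.54×10⁻²⁴ M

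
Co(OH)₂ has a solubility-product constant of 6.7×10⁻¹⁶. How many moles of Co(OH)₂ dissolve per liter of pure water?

5.5×10⁻⁶ M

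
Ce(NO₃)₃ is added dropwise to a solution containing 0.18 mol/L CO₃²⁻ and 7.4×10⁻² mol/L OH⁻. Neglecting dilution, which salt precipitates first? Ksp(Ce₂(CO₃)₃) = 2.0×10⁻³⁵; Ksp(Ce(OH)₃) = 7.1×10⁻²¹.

Ce(OH)₃

Precipitation of each salt begins when its ion product equals Ksp.
For Ce₂(CO₃)₃: [Ce³⁺] = (Ksp/[CO₃²⁻]^3)^(1/2) = 5.9×10⁻¹⁷ mol/L
For Ce(OH)₃: [Ce³⁺] = (Ksp/[OH⁻]^3) = 1.8×10⁻¹⁷ mol/L
The smaller threshold [Ce³⁺] is reached first, so Ce(OH)₃ precipitates first.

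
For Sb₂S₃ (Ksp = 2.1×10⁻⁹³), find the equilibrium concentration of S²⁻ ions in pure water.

Sb₂S₃(s) ⇌ 2 Sb³⁺(aq) + 3 S²⁻(aq)
Call the molar solubility s, so that [Sb³⁺] = 2s and [S²⁻] = 3s.
Ksp = [Sb³⁺]^2[S²⁻]^3 = (2s)^2 · (3s)^3 = 108s^5 = 2.1×10⁻⁹³
s = 1.1×10⁻¹⁹ M
[S²⁻] = 3s = 3.4×10⁻¹⁹ M

3.4×10⁻¹⁹ M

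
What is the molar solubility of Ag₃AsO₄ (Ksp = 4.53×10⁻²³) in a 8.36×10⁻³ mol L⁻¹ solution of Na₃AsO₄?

Ag₃AsO₄(s) ⇌ 3 Ag⁺(aq) + AsO₄³⁻(aq)
AsO₄³⁻ is already present at 8.36×10⁻³ mol L⁻¹. If s mol/L of Ag₃AsO₄ dissolves, [Ag⁺] = 3s while [AsO₄³⁻] ≈ 8.36×10⁻³ mol L⁻¹.
Ksp = [Ag⁺]^3[AsO₄³⁻] = (3s)^3(8.36×10⁻³)
(3s)^3 = 4.53×10⁻²³ / (8.36×10⁻³) = 5.42×10⁻²¹
s = 5.85×10⁻⁸ mol L⁻¹

5.85×10⁻⁸ M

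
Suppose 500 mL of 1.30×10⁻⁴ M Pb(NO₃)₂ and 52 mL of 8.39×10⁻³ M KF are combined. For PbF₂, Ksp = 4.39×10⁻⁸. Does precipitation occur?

No

The combined volume is 552 mL.
[Pb²⁺] = (1.30×10⁻⁴)(500)/552 = 1.18×10⁻⁴ M
[F⁻] = (8.39×10⁻³)(52)/552 = 7.90×10⁻⁴ M
Q = [Pb²⁺][F⁻]^2 = 7.36×10⁻¹¹
Q < Ksp (7.36×10⁻¹¹ vs 4.39×10⁻⁸); the solution remains unsaturated and no precipitate forms.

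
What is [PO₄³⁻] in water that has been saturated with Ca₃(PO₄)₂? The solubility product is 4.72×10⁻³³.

Ca₃(PO₄)₂(s) ⇌ 3 Ca²⁺(aq) + 2 PO₄³⁻(aq)
Let s be the molar solubility. Then [Ca²⁺] = 3s and [PO₄³⁻] = 2s.
Ksp = [Ca²⁺]^3[PO₄³⁻]^2 = (3s)^3 · (2s)^2 = 108s^5 = 4.72×10⁻³³
s = 1.34×10⁻⁷ mol L⁻¹
[PO₄³⁻] = 2s = 2.69×10⁻⁷ mol L⁻¹

2.69×10⁻⁷ M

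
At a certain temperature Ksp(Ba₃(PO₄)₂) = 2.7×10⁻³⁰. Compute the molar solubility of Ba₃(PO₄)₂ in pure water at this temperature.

4.8×10⁻⁷ M

Ba₃(PO₄)₂(s) ⇌ 3 Ba²⁺(aq) + 2 PO₄³⁻(aq)
If s mol/L of Ba₃(PO₄)₂ dissolves, [Ba²⁺] = 3s and [PO₄³⁻] = 2s.
Ksp = [Ba²⁺]^3[PO₄³⁻]^2 = (3s)^3 · (2s)^2 = 108s^5
108s^5 = 2.7×10⁻³⁰  ⇒  s^5 = 2.5×10⁻³²
Taking the 5th root, s = 4.8×10⁻⁷ M.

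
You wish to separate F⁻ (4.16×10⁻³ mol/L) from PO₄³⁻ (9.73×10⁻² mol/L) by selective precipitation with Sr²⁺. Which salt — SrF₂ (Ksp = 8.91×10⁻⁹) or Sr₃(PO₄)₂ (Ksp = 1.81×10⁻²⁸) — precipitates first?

Sr₃(PO₄)₂

The threshold for precipitation is Q = Ksp.
For SrF₂: [Sr²⁺] = (Ksp/[F⁻]^2) = 5.15×10⁻⁴ mol/L
For Sr₃(PO₄)₂: [Sr²⁺] = (Ksp/[PO₄³⁻]^2)^(1/3) = 2.67×10⁻⁹ mol/L
Sr₃(PO₄)₂ requires the lower [Sr²⁺], so it precipitates first.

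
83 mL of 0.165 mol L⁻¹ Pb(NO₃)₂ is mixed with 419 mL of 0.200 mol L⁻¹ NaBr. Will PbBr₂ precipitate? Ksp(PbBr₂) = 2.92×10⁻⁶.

Yes

Total volume after mixing = 83 + 419 = 502 mL.
[Pb²⁺] = (0.165)(83)/502 = 2.73×10⁻² mol L⁻¹
[Br⁻] = (0.200)(419)/502 = 0.167 mol L⁻¹
Q = [Pb²⁺][Br⁻]^2 = 7.60×10⁻⁴
Q = 7.60×10⁻⁴ > Ksp = 2.92×10⁻⁶, so the solution is supersaturated and PbBr₂ precipitates.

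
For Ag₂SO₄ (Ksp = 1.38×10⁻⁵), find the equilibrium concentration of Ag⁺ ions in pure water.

Ag₂SO₄(s) ⇌ 2 Ag⁺(aq) + SO₄²⁻(aq)
If s mol/L of Ag₂SO₄ dissolves, [Ag⁺] = 2s and [SO₄²⁻] = s.
Ksp = [Ag⁺]^2[SO₄²⁻] = (2s)^2 · s = 4s^3 = 1.38×10⁻⁵
s = 1.51×10⁻² mol L⁻¹
[Ag⁺] = 2s = 3.02×10⁻² mol L⁻¹

3.02×10⁻² M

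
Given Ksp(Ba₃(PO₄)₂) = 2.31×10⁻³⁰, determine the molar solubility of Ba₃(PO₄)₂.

4.63×10⁻⁷ M

Ba₃(PO₄)₂(s) ⇌ 3 Ba²⁺(aq) + 2 PO₄³⁻(aq)
If s mol/L of Ba₃(PO₄)₂ dissolves, [Ba²⁺] = 3s and [PO₄³⁻] = 2s.
Ksp = [Ba²⁺]^3[PO₄³⁻]^2 = (3s)^3 · (2s)^2 = 108s^5
108s^5 = 2.31×10⁻³⁰  ⇒  s^5 = 2.14×10⁻³²
s = (2.14×10⁻³²)^(1/5) = 4.63×10⁻⁷ M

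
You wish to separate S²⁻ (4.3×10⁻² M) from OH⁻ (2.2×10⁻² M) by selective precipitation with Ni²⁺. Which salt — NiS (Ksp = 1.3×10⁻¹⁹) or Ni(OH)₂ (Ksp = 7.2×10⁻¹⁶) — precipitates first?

NiS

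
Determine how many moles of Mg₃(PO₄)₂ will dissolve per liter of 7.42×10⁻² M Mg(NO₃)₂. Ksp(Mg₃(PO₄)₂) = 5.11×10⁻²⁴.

5.59×10⁻¹¹ M

Mg₃(PO₄)₂(s) ⇌ 3 Mg²⁺(aq) + 2 PO₄³⁻(aq)
Let s be the solubility of Mg₃(PO₄)₂ here. The common ion gives [Mg²⁺] ≈ 7.42×10⁻² M, and [PO₄³⁻] = 2s.
Ksp = [Mg²⁺]^3[PO₄³⁻]^2 = (7.42×10⁻²)^3(2s)^2
(2s)^2 = 5.11×10⁻²⁴ / (7.42×10⁻²)^3 = 1.25×10⁻²⁰
s = 5.59×10⁻¹¹ M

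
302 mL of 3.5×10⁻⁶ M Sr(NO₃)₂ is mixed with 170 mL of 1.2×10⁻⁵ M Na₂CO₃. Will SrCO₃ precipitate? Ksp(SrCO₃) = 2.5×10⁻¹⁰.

No

The combined volume is 472 mL.
[Sr²⁺] = (3.5×10⁻⁶)(302)/472 = 2.2×10⁻⁶ M
[CO₃²⁻] = (1.2×10⁻⁵)(170)/472 = 4.3×10⁻⁶ M
Q = [Sr²⁺][CO₃²⁻] = 9.7×10⁻¹²
Q = 9.7×10⁻¹² < Ksp = 2.5×10⁻¹⁰, so the solution is unsaturated and no precipitate forms.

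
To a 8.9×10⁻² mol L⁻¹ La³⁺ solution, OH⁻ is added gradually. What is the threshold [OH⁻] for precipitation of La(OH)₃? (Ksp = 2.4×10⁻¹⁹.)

1.4×10⁻⁶ M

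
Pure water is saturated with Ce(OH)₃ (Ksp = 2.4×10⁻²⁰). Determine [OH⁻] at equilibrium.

1.6×10⁻⁵ M

Ce(OH)₃(s) ⇌ Ce³⁺(aq) + 3 OH⁻(aq)
If s mol/L of Ce(OH)₃ dissolves, [Ce³⁺] = s and [OH⁻] = 3s.
Ksp = [Ce³⁺][OH⁻]^3 = s · (3s)^3 = 27s^4 = 2.4×10⁻²⁰
s = 5.5×10⁻⁶ mol/L
[OH⁻] = 3s = 1.6×10⁻⁵ mol/L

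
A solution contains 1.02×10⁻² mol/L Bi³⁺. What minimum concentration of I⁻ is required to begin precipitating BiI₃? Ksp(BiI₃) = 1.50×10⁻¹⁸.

5.28×10⁻⁶ M

A salt starts to precipitate once the ion product Q reaches its Ksp.
BiI₃(s) ⇌ Bi³⁺(aq) + 3 I⁻(aq)
Ksp = [Bi³⁺][I⁻]^3 = [I⁻]^3(1.02×10⁻²)
[I⁻]^3 = 1.50×10⁻¹⁸ / (1.02×10⁻²) = 1.47×10⁻¹⁶
[I⁻] = 5.28×10⁻⁶ mol/L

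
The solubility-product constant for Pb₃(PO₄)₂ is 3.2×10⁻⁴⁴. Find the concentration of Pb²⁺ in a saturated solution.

2.4×10⁻⁹ M

Pb₃(PO₄)₂(s) ⇌ 3 Pb²⁺(aq) + 2 PO₄³⁻(aq)
If s mol/L of Pb₃(PO₄)₂ dissolves, [Pb²⁺] = 3s and [PO₄³⁻] = 2s.
Ksp = [Pb²⁺]^3[PO₄³⁻]^2 = (3s)^3 · (2s)^2 = 108s^5 = 3.2×10⁻⁴⁴
s = 7.8×10⁻¹⁰ mol/L
[Pb²⁺] = 3s = 2.4×10⁻⁹ mol/L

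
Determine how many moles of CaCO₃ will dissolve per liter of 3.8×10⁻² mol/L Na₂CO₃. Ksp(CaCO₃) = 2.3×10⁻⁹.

6.1×10⁻⁸ M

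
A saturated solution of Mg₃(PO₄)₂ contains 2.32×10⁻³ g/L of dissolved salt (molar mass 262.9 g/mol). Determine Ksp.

Convert to molarity: s = 2.32×10⁻³ / 262.9 = 8.8246×10⁻⁶ mol/L
Mg₃(PO₄)₂(s) ⇌ 3 Mg²⁺(aq) + 2 PO₄³⁻(aq)
For each mole of Mg₃(PO₄)₂ that dissolves per liter, [Mg²⁺] = 3s and [PO₄³⁻] = 2s; let s denote this solubility.
Ksp = [Mg²⁺]^3[PO₄³⁻]^2 = (3s)^3 · (2s)^2 = 108s^5
Ksp = 108 × (8.8246×10⁻⁶)^5 = 5.78×10⁻²⁴

Ksp = 5.78×10⁻²⁴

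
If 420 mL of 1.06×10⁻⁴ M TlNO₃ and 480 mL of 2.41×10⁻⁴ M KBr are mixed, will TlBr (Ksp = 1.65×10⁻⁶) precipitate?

No

After mixing, V = 420 mL + 480 mL = 900 mL.
[Tl⁺] = (1.06×10⁻⁴)(420)/900 = 4.95×10⁻⁵ M
[Br⁻] = (2.41×10⁻⁴)(480)/900 = 1.29×10⁻⁴ M
Q = [Tl⁺][Br⁻] = 6.36×10⁻⁹
Since Q (6.36×10⁻⁹) is less than Ksp (1.65×10⁻⁶), no TlBr precipitates.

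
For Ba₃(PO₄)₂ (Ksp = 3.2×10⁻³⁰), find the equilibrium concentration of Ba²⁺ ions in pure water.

1.5×10⁻⁶ M

Ba₃(PO₄)₂(s) ⇌ 3 Ba²⁺(aq) + 2 PO₄³⁻(aq)
With molar solubility s: [Ba²⁺] = 3s, [PO₄³⁻] = 2s.
Ksp = [Ba²⁺]^3[PO₄³⁻]^2 = (3s)^3 · (2s)^2 = 108s^5 = 3.2×10⁻³⁰
s = 4.9×10⁻⁷ mol/L
[Ba²⁺] = 3s = 1.5×10⁻⁶ mol/L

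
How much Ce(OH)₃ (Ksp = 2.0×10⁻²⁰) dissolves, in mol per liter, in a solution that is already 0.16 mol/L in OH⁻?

4.9×10⁻¹⁸ M

Ce(OH)₃(s) ⇌ Ce³⁺(aq) + 3 OH⁻(aq)
Let s be the solubility of Ce(OH)₃ here. The common ion gives [OH⁻] ≈ 0.16 mol/L, and [Ce³⁺] = s.
Ksp = [Ce³⁺][OH⁻]^3 = s(0.16)^3
s = 2.0×10⁻²⁰ / (0.16)^3 = 4.9×10⁻¹⁸
s = 4.9×10⁻¹⁸ mol/L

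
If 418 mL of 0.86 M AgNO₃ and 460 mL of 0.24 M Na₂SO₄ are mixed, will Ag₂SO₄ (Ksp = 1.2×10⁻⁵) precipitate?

The combined volume is 878 mL.
[Ag⁺] = (0.86)(418)/878 = 0.41 M
[SO₄²⁻] = (0.24)(460)/878 = 0.13 M
Q = [Ag⁺]^2[SO₄²⁻] = 2.1×10⁻²
Since Q (2.1×10⁻²) exceeds Ksp (1.2×10⁻⁵), Ag₂SO₄ will precipitate.

Yes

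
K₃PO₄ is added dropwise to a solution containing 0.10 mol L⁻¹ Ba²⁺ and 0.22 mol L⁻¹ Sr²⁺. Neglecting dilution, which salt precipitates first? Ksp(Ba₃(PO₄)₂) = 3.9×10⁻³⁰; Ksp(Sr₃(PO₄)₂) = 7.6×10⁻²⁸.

Ba₃(PO₄)₂

Each salt precipitates once Q = Ksp for that salt.
For Ba₃(PO₄)₂: [PO₄³⁻] = (Ksp/[Ba²⁺]^3)^(1/2) = 6.2×10⁻¹⁴ mol L⁻¹
For Sr₃(PO₄)₂: [PO₄³⁻] = (Ksp/[Sr²⁺]^3)^(1/2) = 2.7×10⁻¹³ mol L⁻¹
Since Ba₃(PO₄)₂ needs less PO₄³⁻ to reach saturation, it precipitates first.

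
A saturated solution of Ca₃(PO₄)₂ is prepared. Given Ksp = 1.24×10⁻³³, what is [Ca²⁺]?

3.08×10⁻⁷ M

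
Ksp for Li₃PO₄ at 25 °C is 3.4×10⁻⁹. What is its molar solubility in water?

3.3×10⁻³ M

Li₃PO₄(s) ⇌ 3 Li⁺(aq) + PO₄³⁻(aq)
With molar solubility s: [Li⁺] = 3s, [PO₄³⁻] = s.
Ksp = [Li⁺]^3[PO₄³⁻] = (3s)^3 · s = 27s^4
27s^4 = 3.4×10⁻⁹  ⇒  s^4 = 1.3×10⁻¹⁰
s = 3.3×10⁻³ M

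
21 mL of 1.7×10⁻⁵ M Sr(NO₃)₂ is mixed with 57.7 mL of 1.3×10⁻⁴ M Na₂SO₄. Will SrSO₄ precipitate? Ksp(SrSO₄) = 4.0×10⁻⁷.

No

Total volume after mixing = 21 + 57.7 = 78.7 mL.
[Sr²⁺] = (1.7×10⁻⁵)(21)/78.7 = 4.5×10⁻⁶ M
[SO₄²⁻] = (1.3×10⁻⁴)(57.7)/78.7 = 9.5×10⁻⁵ M
Q = [Sr²⁺][SO₄²⁻] = 4.3×10⁻¹⁰
Q < Ksp (4.3×10⁻¹⁰ vs 4.0×10⁻⁷); the solution remains unsaturated and no precipitate forms.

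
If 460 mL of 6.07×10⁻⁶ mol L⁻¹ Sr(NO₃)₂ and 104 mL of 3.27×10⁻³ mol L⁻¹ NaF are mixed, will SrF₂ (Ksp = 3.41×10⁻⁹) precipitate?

No

Total volume after mixing = 460 + 104 = 564 mL.
[Sr²⁺] = (6.07×10⁻⁶)(460)/564 = 4.95×10⁻⁶ mol L⁻¹
[F⁻] = (3.27×10⁻³)(104)/564 = 6.03×10⁻⁴ mol L⁻¹
Q = [Sr²⁺][F⁻]^2 = 1.80×10⁻¹²
Since Q (1.80×10⁻¹²) is less than Ksp (3.41×10⁻⁹), no SrF₂ precipitates.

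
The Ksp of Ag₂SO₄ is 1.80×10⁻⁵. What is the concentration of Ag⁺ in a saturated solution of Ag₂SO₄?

3.30×10⁻² M

Ag₂SO₄(s) ⇌ 2 Ag⁺(aq) + SO₄²⁻(aq)
With molar solubility s: [Ag⁺] = 2s, [SO₄²⁻] = s.
Ksp = [Ag⁺]^2[SO₄²⁻] = (2s)^2 · s = 4s^3 = 1.80×10⁻⁵
s = 1.65×10⁻² mol/L
[Ag⁺] = 2s = 3.30×10⁻² mol/L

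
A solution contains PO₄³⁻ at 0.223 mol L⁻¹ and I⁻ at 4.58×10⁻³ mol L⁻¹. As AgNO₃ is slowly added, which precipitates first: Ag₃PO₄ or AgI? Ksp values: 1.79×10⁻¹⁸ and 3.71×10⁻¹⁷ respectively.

Each salt precipitates once Q = Ksp for that salt.
For Ag₃PO₄: [Ag⁺] = (Ksp/[PO₄³⁻])^(1/3) = 2.00×10⁻⁶ mol L⁻¹
For AgI: [Ag⁺] = (Ksp/[I⁻]) = 8.10×10⁻¹⁵ mol L⁻¹
Since AgI needs less Ag⁺ to reach saturation, it precipitates first.

AgI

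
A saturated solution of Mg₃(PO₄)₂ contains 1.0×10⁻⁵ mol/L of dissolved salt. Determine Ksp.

Mg₃(PO₄)₂(s) ⇌ 3 Mg²⁺(aq) + 2 PO₄³⁻(aq)
Call the molar solubility s, so that [Mg²⁺] = 3s and [PO₄³⁻] = 2s.
Ksp = [Mg²⁺]^3[PO₄³⁻]^2 = (3s)^3 · (2s)^2 = 108s^5
Ksp = 108 × (1.0×10⁻⁵)^5 = 1.1×10⁻²³

Ksp = 1.1×10⁻²³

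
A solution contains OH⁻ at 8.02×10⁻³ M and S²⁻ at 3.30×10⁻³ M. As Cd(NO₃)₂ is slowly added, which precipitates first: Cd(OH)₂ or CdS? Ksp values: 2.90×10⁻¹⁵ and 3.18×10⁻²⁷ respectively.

A salt starts to precipitate once the ion product Q reaches its Ksp.
For Cd(OH)₂: [Cd²⁺] = (Ksp/[OH⁻]^2) = 4.51×10⁻¹¹ M
For CdS: [Cd²⁺] = (Ksp/[S²⁻]) = 9.64×10⁻²⁵ M
Since CdS needs less Cd²⁺ to reach saturation, it precipitates first.

CdS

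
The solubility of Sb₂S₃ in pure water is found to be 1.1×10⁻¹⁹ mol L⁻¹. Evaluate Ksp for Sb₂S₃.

Sb₂S₃(s) ⇌ 2 Sb³⁺(aq) + 3 S²⁻(aq)
If s mol/L of Sb₂S₃ dissolves, [Sb³⁺] = 2s and [S²⁻] = 3s.
Ksp = [Sb³⁺]^2[S²⁻]^3 = (2s)^2 · (3s)^3 = 108s^5
Ksp = 108 × (1.1×10⁻¹⁹)^5 = 1.7×10⁻⁹³

Ksp = 1.7×10⁻⁹³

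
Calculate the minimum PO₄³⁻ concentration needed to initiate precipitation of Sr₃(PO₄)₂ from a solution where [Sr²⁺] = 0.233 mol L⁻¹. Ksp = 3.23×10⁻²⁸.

1.60×10⁻¹³ M

A salt starts to precipitate once the ion product Q reaches its Ksp.
Sr₃(PO₄)₂(s) ⇌ 3 Sr²⁺(aq) + 2 PO₄³⁻(aq)
Ksp = [Sr²⁺]^3[PO₄³⁻]^2 = [PO₄³⁻]^2(0.233)^3
[PO₄³⁻]^2 = 3.23×10⁻²⁸ / (0.233)^3 = 2.55×10⁻²⁶
[PO₄³⁻] = 1.60×10⁻¹³ mol L⁻¹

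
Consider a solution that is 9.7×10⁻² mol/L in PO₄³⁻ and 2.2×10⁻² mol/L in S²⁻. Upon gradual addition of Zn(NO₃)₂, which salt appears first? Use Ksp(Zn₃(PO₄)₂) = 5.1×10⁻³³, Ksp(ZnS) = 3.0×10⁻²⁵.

Precipitation of each salt begins when its ion product equals Ksp.
For Zn₃(PO₄)₂: [Zn²⁺] = (Ksp/[PO₄³⁻]^2)^(1/3) = 8.2×10⁻¹¹ mol/L
For ZnS: [Zn²⁺] = (Ksp/[S²⁻]) = 1.4×10⁻²³ mol/L
The smaller threshold [Zn²⁺] is reached first, so ZnS precipitates first.

ZnS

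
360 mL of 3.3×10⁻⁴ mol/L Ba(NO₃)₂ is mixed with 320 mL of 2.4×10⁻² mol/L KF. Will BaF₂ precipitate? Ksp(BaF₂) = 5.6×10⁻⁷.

After mixing, V = 360 mL + 320 mL = 680 mL.
[Ba²⁺] = (3.3×10⁻⁴)(360)/680 = 1.7×10⁻⁴ mol/L
[F⁻] = (2.4×10⁻²)(320)/680 = 1.1×10⁻² mol/L
Q = [Ba²⁺][F⁻]^2 = 2.2×10⁻⁸
Q = 2.2×10⁻⁸ < Ksp = 5.6×10⁻⁷, so the solution is unsaturated and no precipitate forms.

No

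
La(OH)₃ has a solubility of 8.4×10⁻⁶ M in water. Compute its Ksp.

La(OH)₃(s) ⇌ La³⁺(aq) + 3 OH⁻(aq)
For each mole of La(OH)₃ that dissolves per liter, [La³⁺] = s and [OH⁻] = 3s; let s denote this solubility.
Ksp = [La³⁺][OH⁻]^3 = s · (3s)^3 = 27s^4
Ksp = 27 × (8.4×10⁻⁶)^4 = 1.3×10⁻¹⁹

Ksp = 1.3×10⁻¹⁹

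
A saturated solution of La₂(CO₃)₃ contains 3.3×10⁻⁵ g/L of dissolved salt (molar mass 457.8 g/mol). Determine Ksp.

Molar solubility s = (3.3×10⁻⁵ g/L) / (457.8 g/mol) = 7.208×10⁻⁸ mol/L
La₂(CO₃)₃(s) ⇌ 2 La³⁺(aq) + 3 CO₃²⁻(aq)
Call the molar solubility s, so that [La³⁺] = 2s and [CO₃²⁻] = 3s.
Ksp = [La³⁺]^2[CO₃²⁻]^3 = (2s)^2 · (3s)^3 = 108s^5
Ksp = 108 × (7.208×10⁻⁸)^5 = 2.1×10⁻³⁴

Ksp = 2.1×10⁻³⁴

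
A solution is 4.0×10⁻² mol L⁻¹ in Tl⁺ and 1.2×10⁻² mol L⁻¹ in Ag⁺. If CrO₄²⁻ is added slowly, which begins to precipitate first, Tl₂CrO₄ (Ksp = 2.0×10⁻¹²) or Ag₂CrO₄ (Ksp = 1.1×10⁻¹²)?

Tl₂CrO₄

The threshold for precipitation is Q = Ksp.
For Tl₂CrO₄: [CrO₄²⁻] = (Ksp/[Tl⁺]^2) = 1.3×10⁻⁹ mol L⁻¹
For Ag₂CrO₄: [CrO₄²⁻] = (Ksp/[Ag⁺]^2) = 7.6×10⁻⁹ mol L⁻¹
Since Tl₂CrO₄ needs less CrO₄²⁻ to reach saturation, it precipitates first.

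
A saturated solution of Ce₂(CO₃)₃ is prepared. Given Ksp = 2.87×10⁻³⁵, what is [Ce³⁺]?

Ce₂(CO₃)₃(s) ⇌ 2 Ce³⁺(aq) + 3 CO₃²⁻(aq)
If s mol/L of Ce₂(CO₃)₃ dissolves, [Ce³⁺] = 2s and [CO₃²⁻] = 3s.
Ksp = [Ce³⁺]^2[CO₃²⁻]^3 = (2s)^2 · (3s)^3 = 108s^5 = 2.87×10⁻³⁵
s = 4.84×10⁻⁸ M
[Ce³⁺] = 2s = 9.68×10⁻⁸ M

9.68×10⁻⁸ M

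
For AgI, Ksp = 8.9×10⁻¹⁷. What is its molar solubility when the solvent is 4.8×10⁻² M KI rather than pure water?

1.9×10⁻¹⁵ M

AgI(s) ⇌ Ag⁺(aq) + I⁻(aq)
With I⁻ already at 4.8×10⁻² M and s small, take [I⁻] ≈ 4.8×10⁻² M and [Ag⁺] = s.
Ksp = [Ag⁺][I⁻] = s(4.8×10⁻²)
s = 8.9×10⁻¹⁷ / (4.8×10⁻²) = 1.9×10⁻¹⁵
s = 1.9×10⁻¹⁵ M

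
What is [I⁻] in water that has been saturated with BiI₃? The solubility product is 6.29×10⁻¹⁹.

3.71×10⁻⁵ M

BiI₃(s) ⇌ Bi³⁺(aq) + 3 I⁻(aq)
Let s be the molar solubility. Then [Bi³⁺] = s and [I⁻] = 3s.
Ksp = [Bi³⁺][I⁻]^3 = s · (3s)^3 = 27s^4 = 6.29×10⁻¹⁹
s = 1.24×10⁻⁵ M
[I⁻] = 3s = 3.71×10⁻⁵ M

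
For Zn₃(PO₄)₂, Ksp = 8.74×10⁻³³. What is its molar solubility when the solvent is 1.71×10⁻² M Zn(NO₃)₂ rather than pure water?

2.09×10⁻¹⁴ M

Zn₃(PO₄)₂(s) ⇌ 3 Zn²⁺(aq) + 2 PO₄³⁻(aq)
Zn²⁺ is already present at 1.71×10⁻² M. If s mol/L of Zn₃(PO₄)₂ dissolves, [PO₄³⁻] = 2s while [Zn²⁺] ≈ 1.71×10⁻² M.
Ksp = [Zn²⁺]^3[PO₄³⁻]^2 = (1.71×10⁻²)^3(2s)^2
(2s)^2 = 8.74×10⁻³³ / (1.71×10⁻²)^3 = 1.75×10⁻²⁷
s = 2.09×10⁻¹⁴ M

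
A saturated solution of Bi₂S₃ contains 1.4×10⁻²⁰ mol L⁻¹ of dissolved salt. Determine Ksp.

Ksp = 5.8×10⁻⁹⁸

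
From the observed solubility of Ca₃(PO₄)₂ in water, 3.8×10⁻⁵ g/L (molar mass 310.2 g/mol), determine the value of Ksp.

Ksp = 3.0×10⁻³³

Molar solubility s = (3.8×10⁻⁵ g/L) / (310.2 g/mol) = 1.225×10⁻⁷ mol/L
Ca₃(PO₄)₂(s) ⇌ 3 Ca²⁺(aq) + 2 PO₄³⁻(aq)
With molar solubility s: [Ca²⁺] = 3s, [PO₄³⁻] = 2s.
Ksp = [Ca²⁺]^3[PO₄³⁻]^2 = (3s)^3 · (2s)^2 = 108s^5
Ksp = 108 × (1.225×10⁻⁷)^5 = 3.0×10⁻³³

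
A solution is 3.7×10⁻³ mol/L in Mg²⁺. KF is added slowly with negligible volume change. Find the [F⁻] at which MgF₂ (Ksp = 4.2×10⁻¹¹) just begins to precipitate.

Precipitation of each salt begins when its ion product equals Ksp.
MgF₂(s) ⇌ Mg²⁺(aq) + 2 F⁻(aq)
Ksp = [Mg²⁺][F⁻]^2 = [F⁻]^2(3.7×10⁻³)
[F⁻]^2 = 4.2×10⁻¹¹ / (3.7×10⁻³) = 1.1×10⁻⁸
[F⁻] = 1.1×10⁻⁴ mol/L

1.1×10⁻⁴ M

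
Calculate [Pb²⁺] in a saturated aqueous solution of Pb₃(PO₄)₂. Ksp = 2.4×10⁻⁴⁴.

2.2×10⁻⁹ M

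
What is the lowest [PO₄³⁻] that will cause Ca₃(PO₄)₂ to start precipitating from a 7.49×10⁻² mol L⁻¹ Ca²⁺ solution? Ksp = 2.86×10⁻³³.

Each salt precipitates once Q = Ksp for that salt.
Ca₃(PO₄)₂(s) ⇌ 3 Ca²⁺(aq) + 2 PO₄³⁻(aq)
Ksp = [Ca²⁺]^3[PO₄³⁻]^2 = [PO₄³⁻]^2(7.49×10⁻²)^3
[PO₄³⁻]^2 = 2.86×10⁻³³ / (7.49×10⁻²)^3 = 6.81×10⁻³⁰
[PO₄³⁻] = 2.61×10⁻¹⁵ mol L⁻¹

2.61×10⁻¹⁵ M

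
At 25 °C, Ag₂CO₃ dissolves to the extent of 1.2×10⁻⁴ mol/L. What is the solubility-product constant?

Ag₂CO₃(s) ⇌ 2 Ag⁺(aq) + CO₃²⁻(aq)
For each mole of Ag₂CO₃ that dissolves per liter, [Ag⁺] = 2s and [CO₃²⁻] = s; let s denote this solubility.
Ksp = [Ag⁺]^2[CO₃²⁻] = (2s)^2 · s = 4s^3
Ksp = 4 × (1.2×10⁻⁴)^3 = 6.9×10⁻¹²

Ksp = 6.9×10⁻¹²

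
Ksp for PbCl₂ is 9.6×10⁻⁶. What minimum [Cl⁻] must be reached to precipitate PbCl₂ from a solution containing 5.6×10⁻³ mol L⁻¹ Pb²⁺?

Each salt precipitates once Q = Ksp for that salt.
PbCl₂(s) ⇌ Pb²⁺(aq) + 2 Cl⁻(aq)
Ksp = [Pb²⁺][Cl⁻]^2 = [Cl⁻]^2(5.6×10⁻³)
[Cl⁻]^2 = 9.6×10⁻⁶ / (5.6×10⁻³) = 1.7×10⁻³
[Cl⁻] = 4.1×10⁻² mol L⁻¹

4.1×10⁻² M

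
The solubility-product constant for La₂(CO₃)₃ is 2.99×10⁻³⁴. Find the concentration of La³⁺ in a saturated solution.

1.55×10⁻⁷ M

La₂(CO₃)₃(s) ⇌ 2 La³⁺(aq) + 3 CO₃²⁻(aq)
If s mol/L of La₂(CO₃)₃ dissolves, [La³⁺] = 2s and [CO₃²⁻] = 3s.
Ksp = [La³⁺]^2[CO₃²⁻]^3 = (2s)^2 · (3s)^3 = 108s^5 = 2.99×10⁻³⁴
s = 7.73×10⁻⁸ M
[La³⁺] = 2s = 1.55×10⁻⁷ M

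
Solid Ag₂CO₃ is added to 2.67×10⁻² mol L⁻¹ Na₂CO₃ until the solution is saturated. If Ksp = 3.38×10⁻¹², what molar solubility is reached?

5.63×10⁻⁶ M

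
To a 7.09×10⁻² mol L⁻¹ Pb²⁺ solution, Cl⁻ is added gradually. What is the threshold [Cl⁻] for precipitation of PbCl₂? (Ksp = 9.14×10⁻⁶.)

1.14×10⁻² M

The threshold for precipitation is Q = Ksp.
PbCl₂(s) ⇌ Pb²⁺(aq) + 2 Cl⁻(aq)
Ksp = [Pb²⁺][Cl⁻]^2 = [Cl⁻]^2(7.09×10⁻²)
[Cl⁻]^2 = 9.14×10⁻⁶ / (7.09×10⁻²) = 1.29×10⁻⁴
[Cl⁻] = 1.14×10⁻² mol L⁻¹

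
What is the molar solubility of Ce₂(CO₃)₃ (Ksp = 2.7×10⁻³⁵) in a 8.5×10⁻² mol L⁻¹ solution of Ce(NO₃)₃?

5.2×10⁻¹² M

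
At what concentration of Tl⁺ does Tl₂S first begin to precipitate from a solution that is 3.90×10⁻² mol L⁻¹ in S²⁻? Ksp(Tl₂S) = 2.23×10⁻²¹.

Precipitation begins when Q = Ksp.
Tl₂S(s) ⇌ 2 Tl⁺(aq) + S²⁻(aq)
Ksp = [Tl⁺]^2[S²⁻] = [Tl⁺]^2(3.90×10⁻²)
[Tl⁺]^2 = 2.23×10⁻²¹ / (3.90×10⁻²) = 5.72×10⁻²⁰
[Tl⁺] = 2.39×10⁻¹⁰ mol L⁻¹

2.39×10⁻¹⁰ M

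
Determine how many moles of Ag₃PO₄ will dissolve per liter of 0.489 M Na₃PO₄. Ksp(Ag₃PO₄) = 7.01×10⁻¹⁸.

8.10×10⁻⁷ M

Ag₃PO₄(s) ⇌ 3 Ag⁺(aq) + PO₄³⁻(aq)
PO₄³⁻ is already present at 0.489 M. If s mol/L of Ag₃PO₄ dissolves, [Ag⁺] = 3s while [PO₄³⁻] ≈ 0.489 M.
Ksp = [Ag⁺]^3[PO₄³⁻] = (3s)^3(0.489)
(3s)^3 = 7.01×10⁻¹⁸ / (0.489) = 1.43×10⁻¹⁷
s = 8.10×10⁻⁷ M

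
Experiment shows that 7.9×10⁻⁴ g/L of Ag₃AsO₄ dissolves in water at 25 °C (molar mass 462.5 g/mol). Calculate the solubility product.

Convert to molarity: s = 7.9×10⁻⁴ / 462.5 = 1.708×10⁻⁶ mol/L
Ag₃AsO₄(s) ⇌ 3 Ag⁺(aq) + AsO₄³⁻(aq)
Call the molar solubility s, so that [Ag⁺] = 3s and [AsO₄³⁻] = s.
Ksp = [Ag⁺]^3[AsO₄³⁻] = (3s)^3 · s = 27s^4
Ksp = 27 × (1.708×10⁻⁶)^4 = 2.3×10⁻²²

Ksp = 2.3×10⁻²²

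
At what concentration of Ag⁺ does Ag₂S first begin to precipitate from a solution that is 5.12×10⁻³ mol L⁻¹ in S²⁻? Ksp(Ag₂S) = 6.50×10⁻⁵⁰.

Each salt precipitates once Q = Ksp for that salt.
Ag₂S(s) ⇌ 2 Ag⁺(aq) + S²⁻(aq)
Ksp = [Ag⁺]^2[S²⁻] = [Ag⁺]^2(5.12×10⁻³)
[Ag⁺]^2 = 6.50×10⁻⁵⁰ / (5.12×10⁻³) = 1.27×10⁻⁴⁷
[Ag⁺] = 3.56×10⁻²⁴ mol L⁻¹

3.56×10⁻²⁴ M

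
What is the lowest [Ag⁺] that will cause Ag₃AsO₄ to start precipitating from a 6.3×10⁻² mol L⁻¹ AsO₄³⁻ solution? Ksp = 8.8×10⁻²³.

A salt starts to precipitate once the ion product Q reaches its Ksp.
Ag₃AsO₄(s) ⇌ 3 Ag⁺(aq) + AsO₄³⁻(aq)
Ksp = [Ag⁺]^3[AsO₄³⁻] = [Ag⁺]^3(6.3×10⁻²)
[Ag⁺]^3 = 8.8×10⁻²³ / (6.3×10⁻²) = 1.4×10⁻²¹
[Ag⁺] = 1.1×10⁻⁷ mol L⁻¹

1.1×10⁻⁷ M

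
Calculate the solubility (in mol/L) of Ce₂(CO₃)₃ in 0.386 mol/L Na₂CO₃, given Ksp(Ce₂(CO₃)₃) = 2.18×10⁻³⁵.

9.73×10⁻¹⁸ M

Ce₂(CO₃)₃(s) ⇌ 2 Ce³⁺(aq) + 3 CO₃²⁻(aq)
With CO₃²⁻ already at 0.386 mol/L and s small, take [CO₃²⁻] ≈ 0.386 mol/L and [Ce³⁺] = 2s.
Ksp = [Ce³⁺]^2[CO₃²⁻]^3 = (2s)^2(0.386)^3
(2s)^2 = 2.18×10⁻³⁵ / (0.386)^3 = 3.79×10⁻³⁴
s = 9.73×10⁻¹⁸ mol/L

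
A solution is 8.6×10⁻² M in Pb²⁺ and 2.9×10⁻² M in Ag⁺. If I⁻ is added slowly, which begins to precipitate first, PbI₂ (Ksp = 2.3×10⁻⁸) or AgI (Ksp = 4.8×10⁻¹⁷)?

Each salt precipitates once Q = Ksp for that salt.
For PbI₂: [I⁻] = (Ksp/[Pb²⁺])^(1/2) = 5.2×10⁻⁴ M
For AgI: [I⁻] = (Ksp/[Ag⁺]) = 1.7×10⁻¹⁵ M
AgI requires the lower [I⁻], so it precipitates first.

AgI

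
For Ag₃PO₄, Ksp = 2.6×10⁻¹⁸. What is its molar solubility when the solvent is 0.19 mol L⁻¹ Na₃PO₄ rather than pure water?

8.0×10⁻⁷ M

Ag₃PO₄(s) ⇌ 3 Ag⁺(aq) + PO₄³⁻(aq)
Let s be the solubility of Ag₃PO₄ here. The common ion gives [PO₄³⁻] ≈ 0.19 mol L⁻¹, and [Ag⁺] = 3s.
Ksp = [Ag⁺]^3[PO₄³⁻] = (3s)^3(0.19)
(3s)^3 = 2.6×10⁻¹⁸ / (0.19) = 1.4×10⁻¹⁷
s = 8.0×10⁻⁷ mol L⁻¹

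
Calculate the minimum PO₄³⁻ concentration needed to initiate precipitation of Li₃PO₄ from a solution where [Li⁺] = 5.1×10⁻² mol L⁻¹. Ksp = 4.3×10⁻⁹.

3.2×10⁻⁵ M

Each salt precipitates once Q = Ksp for that salt.
Li₃PO₄(s) ⇌ 3 Li⁺(aq) + PO₄³⁻(aq)
Ksp = [Li⁺]^3[PO₄³⁻] = [PO₄³⁻](5.1×10⁻²)^3
[PO₄³⁻] = 4.3×10⁻⁹ / (5.1×10⁻²)^3 = 3.2×10⁻⁵
[PO₄³⁻] = 3.2×10⁻⁵ mol L⁻¹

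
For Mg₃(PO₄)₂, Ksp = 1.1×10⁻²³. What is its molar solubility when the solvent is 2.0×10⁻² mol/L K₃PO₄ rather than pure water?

1.0×10⁻⁷ M

Mg₃(PO₄)₂(s) ⇌ 3 Mg²⁺(aq) + 2 PO₄³⁻(aq)
PO₄³⁻ is already present at 2.0×10⁻² mol/L. If s mol/L of Mg₃(PO₄)₂ dissolves, [Mg²⁺] = 3s while [PO₄³⁻] ≈ 2.0×10⁻² mol/L.
Ksp = [Mg²⁺]^3[PO₄³⁻]^2 = (3s)^3(2.0×10⁻²)^2
(3s)^3 = 1.1×10⁻²³ / (2.0×10⁻²)^2 = 2.8×10⁻²⁰
s = 1.0×10⁻⁷ mol/L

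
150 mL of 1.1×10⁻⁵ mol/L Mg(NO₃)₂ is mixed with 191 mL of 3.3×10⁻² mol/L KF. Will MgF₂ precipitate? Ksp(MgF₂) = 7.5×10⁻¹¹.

After mixing, V = 150 mL + 191 mL = 341 mL.
[Mg²⁺] = (1.1×10⁻⁵)(150)/341 = 4.8×10⁻⁶ mol/L
[F⁻] = (3.3×10⁻²)(191)/341 = 1.8×10⁻² mol/L
Q = [Mg²⁺][F⁻]^2 = 1.7×10⁻⁹
Since Q (1.7×10⁻⁹) exceeds Ksp (7.5×10⁻¹¹), MgF₂ will precipitate.

Yes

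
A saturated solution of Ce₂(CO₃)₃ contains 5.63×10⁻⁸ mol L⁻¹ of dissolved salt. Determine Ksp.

Ksp = 6.11×10⁻³⁵

Ce₂(CO₃)₃(s) ⇌ 2 Ce³⁺(aq) + 3 CO₃²⁻(aq)
Call the molar solubility s, so that [Ce³⁺] = 2s and [CO₃²⁻] = 3s.
Ksp = [Ce³⁺]^2[CO₃²⁻]^3 = (2s)^2 · (3s)^3 = 108s^5
Ksp = 108 × (5.63×10⁻⁸)^5 = 6.11×10⁻³⁵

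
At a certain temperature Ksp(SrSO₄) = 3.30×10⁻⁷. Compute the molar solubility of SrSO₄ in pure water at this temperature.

5.74×10⁻⁴ M

SrSO₄(s) ⇌ Sr²⁺(aq) + SO₄²⁻(aq)
For each mole of SrSO₄ that dissolves per liter, [Sr²⁺] = s and [SO₄²⁻] = s; let s denote this solubility.
Ksp = [Sr²⁺][SO₄²⁻] = s · s = s^2
s^2 = 3.30×10⁻⁷
s = (3.30×10⁻⁷)^(1/2) = 5.74×10⁻⁴ mol L⁻¹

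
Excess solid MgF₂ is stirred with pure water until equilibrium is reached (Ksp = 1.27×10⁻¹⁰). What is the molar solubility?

MgF₂(s) ⇌ Mg²⁺(aq) + 2 F⁻(aq)
For each mole of MgF₂ that dissolves per liter, [Mg²⁺] = s and [F⁻] = 2s; let s denote this solubility.
Ksp = [Mg²⁺][F⁻]^2 = s · (2s)^2 = 4s^3
4s^3 = 1.27×10⁻¹⁰  ⇒  s^3 = 3.18×10⁻¹¹
s = (3.18×10⁻¹¹)^(1/3) = 3.17×10⁻⁴ M

3.17×10⁻⁴ M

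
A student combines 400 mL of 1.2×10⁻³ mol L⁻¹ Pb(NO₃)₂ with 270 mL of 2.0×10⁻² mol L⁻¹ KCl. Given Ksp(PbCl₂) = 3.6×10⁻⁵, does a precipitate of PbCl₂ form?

Total volume after mixing = 400 + 270 = 670 mL.
[Pb²⁺] = (1.2×10⁻³)(400)/670 = 7.2×10⁻⁴ mol L⁻¹
[Cl⁻] = (2.0×10⁻²)(270)/670 = 8.1×10⁻³ mol L⁻¹
Q = [Pb²⁺][Cl⁻]^2 = 4.7×10⁻⁸
Since Q (4.7×10⁻⁸) is less than Ksp (3.6×10⁻⁵), no PbCl₂ precipitates.

No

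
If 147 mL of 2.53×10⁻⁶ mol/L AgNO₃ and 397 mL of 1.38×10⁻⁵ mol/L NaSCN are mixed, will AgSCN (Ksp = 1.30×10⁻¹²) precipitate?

Yes

The combined volume is 544 mL.
[Ag⁺] = (2.53×10⁻⁶)(147)/544 = 6.84×10⁻⁷ mol/L
[SCN⁻] = (1.38×10⁻⁵)(397)/544 = 1.01×10⁻⁵ mol/L
Q = [Ag⁺][SCN⁻] = 6.89×10⁻¹²
Q = 6.89×10⁻¹² > Ksp = 1.30×10⁻¹², so the solution is supersaturated and AgSCN precipitates.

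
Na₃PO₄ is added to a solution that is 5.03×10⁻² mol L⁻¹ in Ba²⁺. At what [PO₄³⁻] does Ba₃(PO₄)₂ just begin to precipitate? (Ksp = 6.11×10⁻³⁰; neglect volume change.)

2.19×10⁻¹³ M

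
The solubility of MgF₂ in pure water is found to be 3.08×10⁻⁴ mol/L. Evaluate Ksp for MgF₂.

Ksp = 1.17×10⁻¹⁰

MgF₂(s) ⇌ Mg²⁺(aq) + 2 F⁻(aq)
If s mol/L of MgF₂ dissolves, [Mg²⁺] = s and [F⁻] = 2s.
Ksp = [Mg²⁺][F⁻]^2 = s · (2s)^2 = 4s^3
Ksp = 4 × (3.08×10⁻⁴)^3 = 1.17×10⁻¹⁰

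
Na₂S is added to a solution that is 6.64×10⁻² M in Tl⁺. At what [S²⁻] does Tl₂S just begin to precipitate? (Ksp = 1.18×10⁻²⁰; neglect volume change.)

2.68×10⁻¹⁸ M

The threshold for precipitation is Q = Ksp.
Tl₂S(s) ⇌ 2 Tl⁺(aq) + S²⁻(aq)
Ksp = [Tl⁺]^2[S²⁻] = [S²⁻](6.64×10⁻²)^2
[S²⁻] = 1.18×10⁻²⁰ / (6.64×10⁻²)^2 = 2.68×10⁻¹⁸
[S²⁻] = 2.68×10⁻¹⁸ M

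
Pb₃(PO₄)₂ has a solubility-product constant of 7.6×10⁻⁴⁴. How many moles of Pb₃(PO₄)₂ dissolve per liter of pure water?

Pb₃(PO₄)₂(s) ⇌ 3 Pb²⁺(aq) + 2 PO₄³⁻(aq)
Let s be the molar solubility. Then [Pb²⁺] = 3s and [PO₄³⁻] = 2s.
Ksp = [Pb²⁺]^3[PO₄³⁻]^2 = (3s)^3 · (2s)^2 = 108s^5
108s^5 = 7.6×10⁻⁴⁴  ⇒  s^5 = 7.0×10⁻⁴⁶
s = 9.3×10⁻¹⁰ mol/L

9.3×10⁻¹⁰ M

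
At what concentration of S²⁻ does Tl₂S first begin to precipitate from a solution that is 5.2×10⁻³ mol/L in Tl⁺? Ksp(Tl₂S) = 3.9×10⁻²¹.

A salt starts to precipitate once the ion product Q reaches its Ksp.
Tl₂S(s) ⇌ 2 Tl⁺(aq) + S²⁻(aq)
Ksp = [Tl⁺]^2[S²⁻] = [S²⁻](5.2×10⁻³)^2
[S²⁻] = 3.9×10⁻²¹ / (5.2×10⁻³)^2 = 1.4×10⁻¹⁶
[S²⁻] = 1.4×10⁻¹⁶ mol/L

1.4×10⁻¹⁶ M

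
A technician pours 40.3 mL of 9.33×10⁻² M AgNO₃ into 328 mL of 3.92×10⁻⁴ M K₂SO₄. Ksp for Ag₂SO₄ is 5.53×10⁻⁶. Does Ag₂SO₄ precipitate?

No

After mixing, V = 40.3 mL + 328 mL = 368.3 mL.
[Ag⁺] = (9.33×10⁻²)(40.3)/368.3 = 1.02×10⁻² M
[SO₄²⁻] = (3.92×10⁻⁴)(328)/368.3 = 3.49×10⁻⁴ M
Q = [Ag⁺]^2[SO₄²⁻] = 3.64×10⁻⁸
Q < Ksp (3.64×10⁻⁸ vs 5.53×10⁻⁶); the solution remains unsaturated and no precipitate forms.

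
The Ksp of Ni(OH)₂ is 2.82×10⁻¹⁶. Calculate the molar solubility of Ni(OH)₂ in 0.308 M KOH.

Ni(OH)₂(s) ⇌ Ni²⁺(aq) + 2 OH⁻(aq)
With OH⁻ already at 0.308 M and s small, take [OH⁻] ≈ 0.308 M and [Ni²⁺] = s.
Ksp = [Ni²⁺][OH⁻]^2 = s(0.308)^2
s = 2.82×10⁻¹⁶ / (0.308)^2 = 2.97×10⁻¹⁵
s = 2.97×10⁻¹⁵ M

2.97×10⁻¹⁵ M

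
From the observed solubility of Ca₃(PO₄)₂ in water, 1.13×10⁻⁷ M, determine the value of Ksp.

Ksp = 1.99×10⁻³³

Ca₃(PO₄)₂(s) ⇌ 3 Ca²⁺(aq) + 2 PO₄³⁻(aq)
Call the molar solubility s, so that [Ca²⁺] = 3s and [PO₄³⁻] = 2s.
Ksp = [Ca²⁺]^3[PO₄³⁻]^2 = (3s)^3 · (2s)^2 = 108s^5
Ksp = 108 × (1.13×10⁻⁷)^5 = 1.99×10⁻³³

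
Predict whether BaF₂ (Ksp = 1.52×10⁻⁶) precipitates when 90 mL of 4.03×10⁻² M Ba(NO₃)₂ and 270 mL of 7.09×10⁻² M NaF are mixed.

After mixing, V = 90 mL + 270 mL = 360 mL.
[Ba²⁺] = (4.03×10⁻²)(90)/360 = 1.01×10⁻² M
[F⁻] = (7.09×10⁻²)(270)/360 = 5.32×10⁻² M
Q = [Ba²⁺][F⁻]^2 = 2.85×10⁻⁵
Because Q > Ksp (2.85×10⁻⁵ vs 1.52×10⁻⁶), a precipitate of BaF₂ forms.

Yes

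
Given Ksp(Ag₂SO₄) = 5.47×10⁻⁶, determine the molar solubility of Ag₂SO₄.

1.11×10⁻² M

Ag₂SO₄(s) ⇌ 2 Ag⁺(aq) + SO₄²⁻(aq)
If s mol/L of Ag₂SO₄ dissolves, [Ag⁺] = 2s and [SO₄²⁻] = s.
Ksp = [Ag⁺]^2[SO₄²⁻] = (2s)^2 · s = 4s^3
4s^3 = 5.47×10⁻⁶  ⇒  s^3 = 1.37×10⁻⁶
Taking the 3rd root, s = 1.11×10⁻² mol/L.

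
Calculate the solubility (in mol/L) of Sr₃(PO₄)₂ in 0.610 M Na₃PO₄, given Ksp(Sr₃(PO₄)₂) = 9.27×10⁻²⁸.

4.52×10⁻¹⁰ M

Sr₃(PO₄)₂(s) ⇌ 3 Sr²⁺(aq) + 2 PO₄³⁻(aq)
With PO₄³⁻ already at 0.610 M and s small, take [PO₄³⁻] ≈ 0.610 M and [Sr²⁺] = 3s.
Ksp = [Sr²⁺]^3[PO₄³⁻]^2 = (3s)^3(0.610)^2
(3s)^3 = 9.27×10⁻²⁸ / (0.610)^2 = 2.49×10⁻²⁷
s = 4.52×10⁻¹⁰ M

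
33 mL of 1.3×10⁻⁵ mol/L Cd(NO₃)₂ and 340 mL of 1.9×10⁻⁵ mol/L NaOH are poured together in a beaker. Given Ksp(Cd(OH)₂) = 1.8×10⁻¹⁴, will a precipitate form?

After mixing, V = 33 mL + 340 mL = 373 mL.
[Cd²⁺] = (1.3×10⁻⁵)(33)/373 = 1.2×10⁻⁶ mol/L
[OH⁻] = (1.9×10⁻⁵)(340)/373 = 1.7×10⁻⁵ mol/L
Q = [Cd²⁺][OH⁻]^2 = 3.4×10⁻¹⁶
Q < Ksp (3.4×10⁻¹⁶ vs 1.8×10⁻¹⁴); the solution remains unsaturated and no precipitate forms.

No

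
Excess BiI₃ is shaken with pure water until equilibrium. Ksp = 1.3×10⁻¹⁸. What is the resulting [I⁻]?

4.4×10⁻⁵ M

BiI₃(s) ⇌ Bi³⁺(aq) + 3 I⁻(aq)
With molar solubility s: [Bi³⁺] = s, [I⁻] = 3s.
Ksp = [Bi³⁺][I⁻]^3 = s · (3s)^3 = 27s^4 = 1.3×10⁻¹⁸
s = 1.5×10⁻⁵ mol L⁻¹
[I⁻] = 3s = 4.4×10⁻⁵ mol L⁻¹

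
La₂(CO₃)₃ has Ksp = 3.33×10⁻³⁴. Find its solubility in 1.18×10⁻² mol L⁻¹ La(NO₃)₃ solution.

4.46×10⁻¹¹ M

La₂(CO₃)₃(s) ⇌ 2 La³⁺(aq) + 3 CO₃²⁻(aq)
With La³⁺ already at 1.18×10⁻² mol L⁻¹ and s small, take [La³⁺] ≈ 1.18×10⁻² mol L⁻¹ and [CO₃²⁻] = 3s.
Ksp = [La³⁺]^2[CO₃²⁻]^3 = (1.18×10⁻²)^2(3s)^3
(3s)^3 = 3.33×10⁻³⁴ / (1.18×10⁻²)^2 = 2.39×10⁻³⁰
s = 4.46×10⁻¹¹ mol L⁻¹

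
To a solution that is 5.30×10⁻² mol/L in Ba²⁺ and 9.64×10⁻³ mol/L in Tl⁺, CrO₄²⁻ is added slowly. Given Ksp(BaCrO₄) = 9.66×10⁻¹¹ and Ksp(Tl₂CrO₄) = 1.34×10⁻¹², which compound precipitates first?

The threshold for precipitation is Q = Ksp.
For BaCrO₄: [CrO₄²⁻] = (Ksp/[Ba²⁺]) = 1.82×10⁻⁹ mol/L
For Tl₂CrO₄: [CrO₄²⁻] = (Ksp/[Tl⁺]^2) = 1.44×10⁻⁸ mol/L
The smaller threshold [CrO₄²⁻] is reached first, so BaCrO₄ precipitates first.

BaCrO₄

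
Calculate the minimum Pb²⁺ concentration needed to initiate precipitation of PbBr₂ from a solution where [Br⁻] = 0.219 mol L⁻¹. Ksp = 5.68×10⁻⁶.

1.18×10⁻⁴ M

A salt starts to precipitate once the ion product Q reaches its Ksp.
PbBr₂(s) ⇌ Pb²⁺(aq) + 2 Br⁻(aq)
Ksp = [Pb²⁺][Br⁻]^2 = [Pb²⁺](0.219)^2
[Pb²⁺] = 5.68×10⁻⁶ / (0.219)^2 = 1.18×10⁻⁴
[Pb²⁺] = 1.18×10⁻⁴ mol L⁻¹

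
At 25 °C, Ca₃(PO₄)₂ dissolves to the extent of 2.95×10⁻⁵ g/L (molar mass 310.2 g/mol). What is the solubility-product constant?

Molar solubility s = (2.95×10⁻⁵ g/L) / (310.2 g/mol) = 9.5100×10⁻⁸ mol/L
Ca₃(PO₄)₂(s) ⇌ 3 Ca²⁺(aq) + 2 PO₄³⁻(aq)
If s mol/L of Ca₃(PO₄)₂ dissolves, [Ca²⁺] = 3s and [PO₄³⁻] = 2s.
Ksp = [Ca²⁺]^3[PO₄³⁻]^2 = (3s)^3 · (2s)^2 = 108s^5
Ksp = 108 × (9.5100×10⁻⁸)^5 = 8.40×10⁻³⁴

Ksp = 8.40×10⁻³⁴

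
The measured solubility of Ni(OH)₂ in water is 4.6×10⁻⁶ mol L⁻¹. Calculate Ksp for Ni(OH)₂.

Ksp = 3.9×10⁻¹⁶

Ni(OH)₂(s) ⇌ Ni²⁺(aq) + 2 OH⁻(aq)
If s mol/L of Ni(OH)₂ dissolves, [Ni²⁺] = s and [OH⁻] = 2s.
Ksp = [Ni²⁺][OH⁻]^2 = s · (2s)^2 = 4s^3
Ksp = 4 × (4.6×10⁻⁶)^3 = 3.9×10⁻¹⁶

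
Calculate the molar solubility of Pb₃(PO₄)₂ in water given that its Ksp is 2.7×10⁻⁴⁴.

Pb₃(PO₄)₂(s) ⇌ 3 Pb²⁺(aq) + 2 PO₄³⁻(aq)
If s mol/L of Pb₃(PO₄)₂ dissolves, [Pb²⁺] = 3s and [PO₄³⁻] = 2s.
Ksp = [Pb²⁺]^3[PO₄³⁻]^2 = (3s)^3 · (2s)^2 = 108s^5
108s^5 = 2.7×10⁻⁴⁴  ⇒  s^5 = 2.5×10⁻⁴⁶
Taking the 5th root, s = 7.6×10⁻¹⁰ mol L⁻¹.

7.6×10⁻¹⁰ M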